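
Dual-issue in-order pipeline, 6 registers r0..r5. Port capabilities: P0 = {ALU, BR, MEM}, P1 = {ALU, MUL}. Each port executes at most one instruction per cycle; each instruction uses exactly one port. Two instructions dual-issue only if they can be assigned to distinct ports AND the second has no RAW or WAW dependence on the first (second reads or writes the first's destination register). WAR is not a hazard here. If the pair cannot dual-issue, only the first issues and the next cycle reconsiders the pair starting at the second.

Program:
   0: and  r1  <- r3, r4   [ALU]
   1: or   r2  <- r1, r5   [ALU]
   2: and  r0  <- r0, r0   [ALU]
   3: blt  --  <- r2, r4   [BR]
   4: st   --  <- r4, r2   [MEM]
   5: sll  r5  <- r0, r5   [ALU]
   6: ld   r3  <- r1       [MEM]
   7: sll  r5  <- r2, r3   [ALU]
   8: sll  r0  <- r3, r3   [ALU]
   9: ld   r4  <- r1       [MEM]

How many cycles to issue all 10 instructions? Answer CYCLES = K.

#0 head=0: and.ALU i0 RAW r1
#1 head=1: or.ALU+and.ALU i1&i2 pair
#2 head=3: blt.BR i3 no-port BR/MEM
#3 head=4: st.MEM+sll.ALU i4&i5 pair
#4 head=6: ld.MEM i6 RAW r3
#5 head=7: sll.ALU+sll.ALU i7&i8 pair
#6 head=9: ld.MEM i9 tail

CYCLES = 7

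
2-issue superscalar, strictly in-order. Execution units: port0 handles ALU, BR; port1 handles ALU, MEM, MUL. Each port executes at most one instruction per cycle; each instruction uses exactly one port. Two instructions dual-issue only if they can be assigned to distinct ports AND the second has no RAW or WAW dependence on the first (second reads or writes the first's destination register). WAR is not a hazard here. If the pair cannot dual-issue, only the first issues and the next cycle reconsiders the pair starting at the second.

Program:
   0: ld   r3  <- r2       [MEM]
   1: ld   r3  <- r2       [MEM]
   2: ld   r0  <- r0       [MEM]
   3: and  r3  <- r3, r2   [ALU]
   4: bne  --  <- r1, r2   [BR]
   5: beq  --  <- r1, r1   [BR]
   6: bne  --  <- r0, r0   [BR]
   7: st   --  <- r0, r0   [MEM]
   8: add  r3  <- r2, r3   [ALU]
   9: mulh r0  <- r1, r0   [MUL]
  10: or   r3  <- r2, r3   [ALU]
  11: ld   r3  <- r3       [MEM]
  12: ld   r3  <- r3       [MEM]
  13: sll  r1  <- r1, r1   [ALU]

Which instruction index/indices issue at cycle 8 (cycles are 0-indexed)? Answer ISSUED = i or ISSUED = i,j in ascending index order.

ISSUED = 11

#0 head=0: ld.MEM i0 no-port MEM/MEM
#1 head=1: ld.MEM i1 no-port MEM/MEM
#2 head=2: ld.MEM/and.ALU i2&i3 dual
#3 head=4: bne.BR i4 no-port BR/BR
#4 head=5: beq.BR i5 no-port BR/BR
#5 head=6: bne.BR/st.MEM i6&i7 dual
#6 head=8: add.ALU/mulh.MUL i8&i9 dual
#7 head=10: or.ALU i10 RAW+WAW r3
#8 head=11: ld.MEM i11 no-port MEM/MEM
#9 head=12: ld.MEM/sll.ALU i12&i13 dual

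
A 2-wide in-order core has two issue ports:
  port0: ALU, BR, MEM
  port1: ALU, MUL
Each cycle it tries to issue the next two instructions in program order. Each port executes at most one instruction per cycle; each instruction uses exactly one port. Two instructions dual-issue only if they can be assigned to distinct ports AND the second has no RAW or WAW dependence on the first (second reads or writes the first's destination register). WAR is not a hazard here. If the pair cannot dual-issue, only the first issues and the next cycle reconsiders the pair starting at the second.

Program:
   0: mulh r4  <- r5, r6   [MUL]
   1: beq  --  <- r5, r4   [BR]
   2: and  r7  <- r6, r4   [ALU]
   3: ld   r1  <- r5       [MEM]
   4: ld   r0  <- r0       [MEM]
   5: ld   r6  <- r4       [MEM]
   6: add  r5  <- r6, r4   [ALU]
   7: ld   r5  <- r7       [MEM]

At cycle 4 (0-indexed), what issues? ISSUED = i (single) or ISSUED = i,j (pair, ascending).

ISSUED = 5

#0 head=0: mulh.MUL i0 RAW r4
#1 head=1: beq.BR and.ALU i1/i2 2-wide
#2 head=3: ld.MEM i3 no-port MEM/MEM
#3 head=4: ld.MEM i4 no-port MEM/MEM
#4 head=5: ld.MEM i5 RAW r6
#5 head=6: add.ALU i6 WAW r5
#6 head=7: ld.MEM i7 tail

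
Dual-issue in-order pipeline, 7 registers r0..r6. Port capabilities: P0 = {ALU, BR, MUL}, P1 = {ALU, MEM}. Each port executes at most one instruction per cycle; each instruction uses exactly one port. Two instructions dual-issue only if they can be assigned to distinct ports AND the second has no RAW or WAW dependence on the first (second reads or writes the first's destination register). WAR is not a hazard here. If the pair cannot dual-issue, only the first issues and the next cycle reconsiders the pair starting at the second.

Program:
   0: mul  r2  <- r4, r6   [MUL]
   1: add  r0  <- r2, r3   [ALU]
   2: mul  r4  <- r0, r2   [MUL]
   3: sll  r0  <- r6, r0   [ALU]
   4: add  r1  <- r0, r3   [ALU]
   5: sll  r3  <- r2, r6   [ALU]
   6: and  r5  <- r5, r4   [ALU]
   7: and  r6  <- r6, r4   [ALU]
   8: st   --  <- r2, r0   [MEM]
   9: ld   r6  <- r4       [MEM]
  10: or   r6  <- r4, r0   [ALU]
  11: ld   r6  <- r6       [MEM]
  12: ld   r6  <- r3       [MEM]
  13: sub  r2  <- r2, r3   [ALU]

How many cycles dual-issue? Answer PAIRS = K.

c0: i0 mul  RAW r2
c1: i1 add  RAW r0
c2: i2/i3 mul/sll  dual
c3: i4/i5 add/sll  dual
c4: i6/i7 and/and  dual
c5: i8 st  no-port MEM/MEM
c6: i9 ld  WAW r6
c7: i10 or  RAW+WAW r6
c8: i11 ld  no-port MEM/MEM
c9: i12/i13 ld/sub  dual

PAIRS = 4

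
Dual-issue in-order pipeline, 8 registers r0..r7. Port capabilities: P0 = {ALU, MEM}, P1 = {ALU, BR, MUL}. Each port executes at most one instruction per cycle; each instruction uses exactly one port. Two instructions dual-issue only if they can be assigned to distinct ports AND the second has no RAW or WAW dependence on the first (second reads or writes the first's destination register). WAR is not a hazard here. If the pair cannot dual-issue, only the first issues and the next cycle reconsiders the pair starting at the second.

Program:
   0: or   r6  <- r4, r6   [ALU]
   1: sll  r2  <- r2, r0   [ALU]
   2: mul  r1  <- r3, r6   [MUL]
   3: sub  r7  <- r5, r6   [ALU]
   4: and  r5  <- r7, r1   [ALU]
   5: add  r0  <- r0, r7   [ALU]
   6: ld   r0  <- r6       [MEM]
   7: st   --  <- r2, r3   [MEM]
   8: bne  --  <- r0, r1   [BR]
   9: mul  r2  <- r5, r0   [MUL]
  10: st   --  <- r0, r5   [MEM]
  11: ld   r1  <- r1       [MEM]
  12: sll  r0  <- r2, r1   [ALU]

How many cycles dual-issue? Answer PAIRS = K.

[0] i0&i1  or/sll  -- pair
[1] i2&i3  mul/sub  -- pair
[2] i4&i5  and/add  -- pair
[3] i6  ld  -- no-port MEM/MEM
[4] i7&i8  st/bne  -- pair
[5] i9&i10  mul/st  -- pair
[6] i11  ld  -- RAW r1
[7] i12  sll  -- tail

PAIRS = 5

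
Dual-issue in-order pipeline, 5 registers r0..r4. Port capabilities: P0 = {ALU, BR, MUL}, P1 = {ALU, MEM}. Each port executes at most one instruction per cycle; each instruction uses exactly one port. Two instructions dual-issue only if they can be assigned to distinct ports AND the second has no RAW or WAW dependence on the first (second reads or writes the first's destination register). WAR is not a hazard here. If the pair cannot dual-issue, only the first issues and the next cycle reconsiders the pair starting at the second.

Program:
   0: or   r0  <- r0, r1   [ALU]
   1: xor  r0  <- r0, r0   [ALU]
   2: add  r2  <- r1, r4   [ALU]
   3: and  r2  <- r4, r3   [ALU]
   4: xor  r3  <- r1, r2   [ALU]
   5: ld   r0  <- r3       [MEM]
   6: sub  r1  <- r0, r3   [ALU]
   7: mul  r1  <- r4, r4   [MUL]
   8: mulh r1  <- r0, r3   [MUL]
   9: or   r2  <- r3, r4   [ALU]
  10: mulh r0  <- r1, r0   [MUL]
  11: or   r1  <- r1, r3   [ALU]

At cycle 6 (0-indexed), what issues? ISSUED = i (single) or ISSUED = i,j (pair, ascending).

ISSUED = 7

#0 head=0: or i0 RAW+WAW r0
#1 head=1: xor/add i1&i2 2-wide
#2 head=3: and i3 RAW r2
#3 head=4: xor i4 RAW r3
#4 head=5: ld i5 RAW r0
#5 head=6: sub i6 WAW r1
#6 head=7: mul i7 no-port MUL/MUL
#7 head=8: mulh/or i8&i9 2-wide
#8 head=10: mulh/or i10&i11 2-wide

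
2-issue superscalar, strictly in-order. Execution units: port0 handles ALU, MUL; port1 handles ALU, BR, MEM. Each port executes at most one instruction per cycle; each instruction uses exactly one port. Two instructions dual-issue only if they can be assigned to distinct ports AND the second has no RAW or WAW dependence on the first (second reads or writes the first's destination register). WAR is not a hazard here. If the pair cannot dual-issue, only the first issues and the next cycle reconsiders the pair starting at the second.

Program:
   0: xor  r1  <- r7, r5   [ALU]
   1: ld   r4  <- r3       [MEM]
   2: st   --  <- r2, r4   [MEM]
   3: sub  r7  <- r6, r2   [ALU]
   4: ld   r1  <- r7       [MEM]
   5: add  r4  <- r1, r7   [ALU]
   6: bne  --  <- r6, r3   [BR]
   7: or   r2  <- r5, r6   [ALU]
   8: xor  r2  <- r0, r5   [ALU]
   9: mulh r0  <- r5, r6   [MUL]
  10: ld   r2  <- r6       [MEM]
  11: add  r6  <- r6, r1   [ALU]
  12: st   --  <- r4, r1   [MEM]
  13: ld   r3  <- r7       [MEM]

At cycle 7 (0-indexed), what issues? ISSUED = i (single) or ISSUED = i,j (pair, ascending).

ISSUED = 12

c0: i0/i1 xor.ALU;ld.MEM  dual
c1: i2/i3 st.MEM;sub.ALU  dual
c2: i4 ld.MEM  RAW r1
c3: i5/i6 add.ALU;bne.BR  dual
c4: i7 or.ALU  WAW r2
c5: i8/i9 xor.ALU;mulh.MUL  dual
c6: i10/i11 ld.MEM;add.ALU  dual
c7: i12 st.MEM  no-port MEM/MEM
c8: i13 ld.MEM  tail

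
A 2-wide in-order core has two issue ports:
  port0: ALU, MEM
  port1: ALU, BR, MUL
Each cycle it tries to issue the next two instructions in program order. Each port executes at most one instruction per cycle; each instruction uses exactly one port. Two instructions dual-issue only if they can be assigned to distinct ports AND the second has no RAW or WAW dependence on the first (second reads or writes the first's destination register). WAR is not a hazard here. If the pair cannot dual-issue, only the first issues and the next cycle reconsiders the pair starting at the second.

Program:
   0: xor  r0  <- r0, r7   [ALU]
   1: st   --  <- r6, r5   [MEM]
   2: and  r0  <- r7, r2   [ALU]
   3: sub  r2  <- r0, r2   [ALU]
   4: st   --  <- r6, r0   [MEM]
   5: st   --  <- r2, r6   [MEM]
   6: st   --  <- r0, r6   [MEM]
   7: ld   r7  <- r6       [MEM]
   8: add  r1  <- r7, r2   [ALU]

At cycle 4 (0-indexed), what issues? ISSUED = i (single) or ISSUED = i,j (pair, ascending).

#0 head=0: xor+st i0+i1 dual
#1 head=2: and i2 RAW r0
#2 head=3: sub+st i3+i4 dual
#3 head=5: st i5 no-port MEM/MEM
#4 head=6: st i6 no-port MEM/MEM
#5 head=7: ld i7 RAW r7
#6 head=8: add i8 tail

ISSUED = 6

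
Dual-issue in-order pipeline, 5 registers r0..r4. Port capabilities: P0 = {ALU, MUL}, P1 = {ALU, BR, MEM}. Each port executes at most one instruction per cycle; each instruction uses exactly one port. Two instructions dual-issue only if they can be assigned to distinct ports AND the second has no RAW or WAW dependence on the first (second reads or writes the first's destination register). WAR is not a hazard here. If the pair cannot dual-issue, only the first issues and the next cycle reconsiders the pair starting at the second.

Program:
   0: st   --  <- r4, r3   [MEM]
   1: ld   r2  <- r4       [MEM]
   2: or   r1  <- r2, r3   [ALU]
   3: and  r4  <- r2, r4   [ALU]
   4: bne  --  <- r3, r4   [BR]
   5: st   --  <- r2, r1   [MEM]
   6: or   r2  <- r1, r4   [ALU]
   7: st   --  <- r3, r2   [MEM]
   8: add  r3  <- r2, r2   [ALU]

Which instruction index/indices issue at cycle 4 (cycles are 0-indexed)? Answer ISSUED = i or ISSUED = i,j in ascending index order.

ISSUED = 5,6

  cy0 -> i0 (st.MEM) no-port MEM/MEM
  cy1 -> i1 (ld.MEM) RAW r2
  cy2 -> i2&i3 (or.ALU/and.ALU) dual
  cy3 -> i4 (bne.BR) no-port BR/MEM
  cy4 -> i5&i6 (st.MEM/or.ALU) dual
  cy5 -> i7&i8 (st.MEM/add.ALU) dual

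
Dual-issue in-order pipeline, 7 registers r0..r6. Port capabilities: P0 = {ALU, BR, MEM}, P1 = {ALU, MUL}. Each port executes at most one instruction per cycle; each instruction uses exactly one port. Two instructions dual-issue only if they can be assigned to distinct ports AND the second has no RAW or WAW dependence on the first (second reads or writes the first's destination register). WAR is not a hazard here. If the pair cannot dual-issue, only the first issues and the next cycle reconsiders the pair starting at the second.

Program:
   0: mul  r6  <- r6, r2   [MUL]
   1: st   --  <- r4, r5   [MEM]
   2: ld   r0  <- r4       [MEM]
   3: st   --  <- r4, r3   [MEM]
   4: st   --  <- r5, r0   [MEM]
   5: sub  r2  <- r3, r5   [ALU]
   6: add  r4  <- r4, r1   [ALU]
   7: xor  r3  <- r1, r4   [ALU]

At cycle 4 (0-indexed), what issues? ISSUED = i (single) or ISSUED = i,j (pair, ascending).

t=0 i0,i1:mul.MUL st.MEM ; dual
t=1 i2:ld.MEM ; no-port MEM/MEM
t=2 i3:st.MEM ; no-port MEM/MEM
t=3 i4,i5:st.MEM sub.ALU ; dual
t=4 i6:add.ALU ; RAW r4
t=5 i7:xor.ALU ; tail

ISSUED = 6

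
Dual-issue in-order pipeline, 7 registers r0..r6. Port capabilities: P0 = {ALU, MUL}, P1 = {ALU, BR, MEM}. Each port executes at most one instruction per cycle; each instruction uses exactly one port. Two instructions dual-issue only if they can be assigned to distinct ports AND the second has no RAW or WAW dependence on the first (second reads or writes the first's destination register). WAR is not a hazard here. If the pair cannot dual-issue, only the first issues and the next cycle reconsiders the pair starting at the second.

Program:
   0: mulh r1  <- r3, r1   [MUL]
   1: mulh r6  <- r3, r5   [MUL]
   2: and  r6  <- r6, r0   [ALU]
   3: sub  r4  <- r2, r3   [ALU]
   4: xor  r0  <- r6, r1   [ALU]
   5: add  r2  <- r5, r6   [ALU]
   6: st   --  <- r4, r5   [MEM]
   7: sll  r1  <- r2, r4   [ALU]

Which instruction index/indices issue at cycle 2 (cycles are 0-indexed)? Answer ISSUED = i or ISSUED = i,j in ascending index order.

#0 head=0: mulh i0 no-port MUL/MUL
#1 head=1: mulh i1 RAW+WAW r6
#2 head=2: and sub i2,i3 pair
#3 head=4: xor add i4,i5 pair
#4 head=6: st sll i6,i7 pair

ISSUED = 2,3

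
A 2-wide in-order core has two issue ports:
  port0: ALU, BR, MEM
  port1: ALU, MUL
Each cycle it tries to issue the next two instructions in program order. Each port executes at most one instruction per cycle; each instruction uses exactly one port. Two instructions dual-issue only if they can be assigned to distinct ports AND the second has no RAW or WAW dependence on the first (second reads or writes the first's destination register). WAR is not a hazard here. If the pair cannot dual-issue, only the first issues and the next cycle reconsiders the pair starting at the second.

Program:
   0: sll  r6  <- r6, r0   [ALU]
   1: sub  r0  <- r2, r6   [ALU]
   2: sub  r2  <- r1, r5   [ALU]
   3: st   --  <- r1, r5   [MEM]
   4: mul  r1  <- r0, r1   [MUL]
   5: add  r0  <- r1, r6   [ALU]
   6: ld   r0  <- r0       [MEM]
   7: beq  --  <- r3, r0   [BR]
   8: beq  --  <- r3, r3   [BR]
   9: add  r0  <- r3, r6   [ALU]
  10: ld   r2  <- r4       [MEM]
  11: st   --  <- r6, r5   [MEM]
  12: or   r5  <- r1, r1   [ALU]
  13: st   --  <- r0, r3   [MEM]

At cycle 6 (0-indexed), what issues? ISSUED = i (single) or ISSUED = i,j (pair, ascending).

ISSUED = 8,9

0. sll @i0  | RAW r6
1. sub/sub @i1,i2  | dual
2. st/mul @i3,i4  | dual
3. add @i5  | RAW+WAW r0
4. ld @i6  | no-port MEM/BR
5. beq @i7  | no-port BR/BR
6. beq/add @i8,i9  | dual
7. ld @i10  | no-port MEM/MEM
8. st/or @i11,i12  | dual
9. st @i13  | tail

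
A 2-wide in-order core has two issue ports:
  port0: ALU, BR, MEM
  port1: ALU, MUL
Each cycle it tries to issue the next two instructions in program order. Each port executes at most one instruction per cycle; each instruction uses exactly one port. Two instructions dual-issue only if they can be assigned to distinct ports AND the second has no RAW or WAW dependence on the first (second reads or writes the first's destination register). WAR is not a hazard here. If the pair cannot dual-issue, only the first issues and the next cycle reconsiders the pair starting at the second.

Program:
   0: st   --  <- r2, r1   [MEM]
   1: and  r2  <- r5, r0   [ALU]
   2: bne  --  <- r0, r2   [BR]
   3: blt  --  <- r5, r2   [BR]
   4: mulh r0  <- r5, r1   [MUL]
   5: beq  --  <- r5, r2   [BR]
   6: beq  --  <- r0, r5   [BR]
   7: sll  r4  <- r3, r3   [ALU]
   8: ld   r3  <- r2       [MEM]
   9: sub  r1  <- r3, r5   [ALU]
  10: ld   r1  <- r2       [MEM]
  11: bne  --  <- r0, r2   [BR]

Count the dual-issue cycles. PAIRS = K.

  cy0 -> i0,i1 (st/and) dual
  cy1 -> i2 (bne) no-port BR/BR
  cy2 -> i3,i4 (blt/mulh) dual
  cy3 -> i5 (beq) no-port BR/BR
  cy4 -> i6,i7 (beq/sll) dual
  cy5 -> i8 (ld) RAW r3
  cy6 -> i9 (sub) WAW r1
  cy7 -> i10 (ld) no-port MEM/BR
  cy8 -> i11 (bne) tail

PAIRS = 3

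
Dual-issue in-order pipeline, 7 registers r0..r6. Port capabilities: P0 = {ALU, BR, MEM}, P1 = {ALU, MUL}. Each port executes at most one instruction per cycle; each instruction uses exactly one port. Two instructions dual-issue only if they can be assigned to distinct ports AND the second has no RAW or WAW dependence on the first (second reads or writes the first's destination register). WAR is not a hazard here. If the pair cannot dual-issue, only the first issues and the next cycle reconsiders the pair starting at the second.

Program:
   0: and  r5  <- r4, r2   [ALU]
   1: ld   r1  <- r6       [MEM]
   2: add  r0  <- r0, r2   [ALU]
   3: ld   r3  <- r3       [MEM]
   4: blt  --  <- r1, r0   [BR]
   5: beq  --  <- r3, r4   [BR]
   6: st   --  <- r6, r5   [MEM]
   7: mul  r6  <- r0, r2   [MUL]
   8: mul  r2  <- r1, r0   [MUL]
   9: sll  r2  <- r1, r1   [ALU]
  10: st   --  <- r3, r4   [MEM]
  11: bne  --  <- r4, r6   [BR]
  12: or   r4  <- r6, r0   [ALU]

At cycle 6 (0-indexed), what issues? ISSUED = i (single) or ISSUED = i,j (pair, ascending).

  cy0 -> i0/i1 (and ld) 2-wide
  cy1 -> i2/i3 (add ld) 2-wide
  cy2 -> i4 (blt) no-port BR/BR
  cy3 -> i5 (beq) no-port BR/MEM
  cy4 -> i6/i7 (st mul) 2-wide
  cy5 -> i8 (mul) WAW r2
  cy6 -> i9/i10 (sll st) 2-wide
  cy7 -> i11/i12 (bne or) 2-wide

ISSUED = 9,10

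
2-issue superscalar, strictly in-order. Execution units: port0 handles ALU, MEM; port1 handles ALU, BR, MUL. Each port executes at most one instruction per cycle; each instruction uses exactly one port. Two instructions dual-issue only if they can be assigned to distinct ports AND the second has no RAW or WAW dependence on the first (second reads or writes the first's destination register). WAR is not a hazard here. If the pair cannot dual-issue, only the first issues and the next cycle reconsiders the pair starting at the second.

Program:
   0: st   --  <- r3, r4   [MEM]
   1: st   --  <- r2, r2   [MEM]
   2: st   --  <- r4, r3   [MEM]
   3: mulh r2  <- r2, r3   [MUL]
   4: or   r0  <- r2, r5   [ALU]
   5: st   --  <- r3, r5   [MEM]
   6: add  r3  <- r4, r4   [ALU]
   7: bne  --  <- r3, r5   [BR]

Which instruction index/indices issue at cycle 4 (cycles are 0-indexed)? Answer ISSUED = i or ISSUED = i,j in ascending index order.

c0: i0 st  no-port MEM/MEM
c1: i1 st  no-port MEM/MEM
c2: i2,i3 st;mulh  2-wide
c3: i4,i5 or;st  2-wide
c4: i6 add  RAW r3
c5: i7 bne  tail

ISSUED = 6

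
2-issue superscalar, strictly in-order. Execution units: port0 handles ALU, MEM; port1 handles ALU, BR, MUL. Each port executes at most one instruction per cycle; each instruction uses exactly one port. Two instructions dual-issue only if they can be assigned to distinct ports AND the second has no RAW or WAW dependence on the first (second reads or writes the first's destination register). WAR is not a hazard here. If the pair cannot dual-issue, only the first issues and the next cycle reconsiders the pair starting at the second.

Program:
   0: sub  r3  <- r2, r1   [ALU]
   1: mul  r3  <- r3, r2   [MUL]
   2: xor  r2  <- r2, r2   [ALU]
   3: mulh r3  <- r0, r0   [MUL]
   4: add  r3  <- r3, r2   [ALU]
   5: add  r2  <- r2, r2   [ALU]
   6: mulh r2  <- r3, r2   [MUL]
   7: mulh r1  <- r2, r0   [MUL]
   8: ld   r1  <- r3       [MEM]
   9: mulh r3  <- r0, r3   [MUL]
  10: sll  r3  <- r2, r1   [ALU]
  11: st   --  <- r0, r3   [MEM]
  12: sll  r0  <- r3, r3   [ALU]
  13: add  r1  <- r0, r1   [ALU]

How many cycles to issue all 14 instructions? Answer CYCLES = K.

t=0 i0:sub ; RAW+WAW r3
t=1 i1+i2:mul xor ; dual
t=2 i3:mulh ; RAW+WAW r3
t=3 i4+i5:add add ; dual
t=4 i6:mulh ; no-port MUL/MUL
t=5 i7:mulh ; WAW r1
t=6 i8+i9:ld mulh ; dual
t=7 i10:sll ; RAW r3
t=8 i11+i12:st sll ; dual
t=9 i13:add ; tail

CYCLES = 10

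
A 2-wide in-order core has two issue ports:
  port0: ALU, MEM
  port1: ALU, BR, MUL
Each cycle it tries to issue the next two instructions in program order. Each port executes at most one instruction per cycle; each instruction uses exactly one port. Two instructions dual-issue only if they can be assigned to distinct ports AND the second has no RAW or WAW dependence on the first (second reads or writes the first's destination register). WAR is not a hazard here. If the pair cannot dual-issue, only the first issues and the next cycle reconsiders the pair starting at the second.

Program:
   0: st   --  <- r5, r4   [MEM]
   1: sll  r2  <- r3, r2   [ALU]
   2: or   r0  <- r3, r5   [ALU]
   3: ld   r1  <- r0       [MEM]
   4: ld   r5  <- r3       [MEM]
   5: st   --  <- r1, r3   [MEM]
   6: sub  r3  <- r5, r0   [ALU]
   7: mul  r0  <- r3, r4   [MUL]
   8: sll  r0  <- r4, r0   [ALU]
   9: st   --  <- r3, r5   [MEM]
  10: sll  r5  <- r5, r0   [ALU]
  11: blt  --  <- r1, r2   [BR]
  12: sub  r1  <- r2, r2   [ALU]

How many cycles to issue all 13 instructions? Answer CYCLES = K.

#0 head=0: st/sll i0/i1 dual
#1 head=2: or i2 RAW r0
#2 head=3: ld i3 no-port MEM/MEM
#3 head=4: ld i4 no-port MEM/MEM
#4 head=5: st/sub i5/i6 dual
#5 head=7: mul i7 RAW+WAW r0
#6 head=8: sll/st i8/i9 dual
#7 head=10: sll/blt i10/i11 dual
#8 head=12: sub i12 tail

CYCLES = 9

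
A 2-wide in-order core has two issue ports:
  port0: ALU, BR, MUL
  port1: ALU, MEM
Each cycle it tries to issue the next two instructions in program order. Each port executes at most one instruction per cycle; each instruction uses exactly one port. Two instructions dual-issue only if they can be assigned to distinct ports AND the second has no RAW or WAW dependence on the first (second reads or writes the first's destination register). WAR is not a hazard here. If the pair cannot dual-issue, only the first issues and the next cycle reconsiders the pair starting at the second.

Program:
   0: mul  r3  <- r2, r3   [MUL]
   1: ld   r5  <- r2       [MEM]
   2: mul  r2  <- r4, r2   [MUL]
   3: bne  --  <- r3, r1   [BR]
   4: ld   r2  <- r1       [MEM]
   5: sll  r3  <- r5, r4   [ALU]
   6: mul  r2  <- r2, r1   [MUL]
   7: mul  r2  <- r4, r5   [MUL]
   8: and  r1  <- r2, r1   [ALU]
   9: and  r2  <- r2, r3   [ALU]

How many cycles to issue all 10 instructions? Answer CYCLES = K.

CYCLES = 6

[0] i0,i1  mul.MUL/ld.MEM  -- 2-wide
[1] i2  mul.MUL  -- no-port MUL/BR
[2] i3,i4  bne.BR/ld.MEM  -- 2-wide
[3] i5,i6  sll.ALU/mul.MUL  -- 2-wide
[4] i7  mul.MUL  -- RAW r2
[5] i8,i9  and.ALU/and.ALU  -- 2-wide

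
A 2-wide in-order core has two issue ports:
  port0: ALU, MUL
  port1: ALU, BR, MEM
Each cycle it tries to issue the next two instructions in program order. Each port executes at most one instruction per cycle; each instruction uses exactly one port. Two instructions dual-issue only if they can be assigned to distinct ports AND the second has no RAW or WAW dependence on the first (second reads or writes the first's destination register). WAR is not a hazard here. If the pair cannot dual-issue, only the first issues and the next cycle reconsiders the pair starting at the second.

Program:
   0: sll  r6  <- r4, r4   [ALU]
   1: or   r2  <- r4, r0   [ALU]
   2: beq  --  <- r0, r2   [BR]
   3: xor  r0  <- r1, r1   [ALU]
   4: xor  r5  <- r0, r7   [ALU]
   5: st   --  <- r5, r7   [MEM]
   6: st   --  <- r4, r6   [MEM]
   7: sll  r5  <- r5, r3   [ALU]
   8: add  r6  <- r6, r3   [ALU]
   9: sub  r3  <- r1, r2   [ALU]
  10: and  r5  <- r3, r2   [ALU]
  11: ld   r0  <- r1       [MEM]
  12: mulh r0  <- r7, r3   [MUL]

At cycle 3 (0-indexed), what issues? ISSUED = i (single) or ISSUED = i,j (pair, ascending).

ISSUED = 5

t=0 i0,i1:sll;or ; dual
t=1 i2,i3:beq;xor ; dual
t=2 i4:xor ; RAW r5
t=3 i5:st ; no-port MEM/MEM
t=4 i6,i7:st;sll ; dual
t=5 i8,i9:add;sub ; dual
t=6 i10,i11:and;ld ; dual
t=7 i12:mulh ; tail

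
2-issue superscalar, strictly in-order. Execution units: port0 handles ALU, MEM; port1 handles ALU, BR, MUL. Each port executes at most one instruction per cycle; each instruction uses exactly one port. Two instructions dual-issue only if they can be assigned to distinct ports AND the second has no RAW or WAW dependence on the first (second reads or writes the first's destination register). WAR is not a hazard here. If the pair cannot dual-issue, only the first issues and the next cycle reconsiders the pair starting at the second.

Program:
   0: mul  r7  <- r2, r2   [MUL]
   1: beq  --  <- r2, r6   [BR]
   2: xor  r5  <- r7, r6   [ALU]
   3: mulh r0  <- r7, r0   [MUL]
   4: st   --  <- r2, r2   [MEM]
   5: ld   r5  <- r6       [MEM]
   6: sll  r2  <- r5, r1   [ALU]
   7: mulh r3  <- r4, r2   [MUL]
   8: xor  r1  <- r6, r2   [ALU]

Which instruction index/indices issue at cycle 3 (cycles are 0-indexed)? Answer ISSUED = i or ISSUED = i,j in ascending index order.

ISSUED = 5

  cy0 -> i0 (mul.MUL) no-port MUL/BR
  cy1 -> i1/i2 (beq.BR xor.ALU) pair
  cy2 -> i3/i4 (mulh.MUL st.MEM) pair
  cy3 -> i5 (ld.MEM) RAW r5
  cy4 -> i6 (sll.ALU) RAW r2
  cy5 -> i7/i8 (mulh.MUL xor.ALU) pair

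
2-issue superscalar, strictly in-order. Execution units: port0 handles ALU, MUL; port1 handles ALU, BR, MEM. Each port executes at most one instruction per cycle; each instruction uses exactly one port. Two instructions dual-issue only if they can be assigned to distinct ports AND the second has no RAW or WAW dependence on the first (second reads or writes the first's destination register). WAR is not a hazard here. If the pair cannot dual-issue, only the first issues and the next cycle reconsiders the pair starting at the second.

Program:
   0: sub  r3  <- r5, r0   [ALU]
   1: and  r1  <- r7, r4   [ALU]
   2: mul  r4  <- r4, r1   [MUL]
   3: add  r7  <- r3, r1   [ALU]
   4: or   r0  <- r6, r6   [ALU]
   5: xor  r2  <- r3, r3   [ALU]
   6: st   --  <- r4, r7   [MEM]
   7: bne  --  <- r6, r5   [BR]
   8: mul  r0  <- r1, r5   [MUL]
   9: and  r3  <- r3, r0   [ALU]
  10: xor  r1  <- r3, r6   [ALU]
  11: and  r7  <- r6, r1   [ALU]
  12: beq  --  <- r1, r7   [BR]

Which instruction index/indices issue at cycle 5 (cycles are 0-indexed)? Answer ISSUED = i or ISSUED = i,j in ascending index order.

ISSUED = 9

#0 head=0: sub/and i0,i1 dual
#1 head=2: mul/add i2,i3 dual
#2 head=4: or/xor i4,i5 dual
#3 head=6: st i6 no-port MEM/BR
#4 head=7: bne/mul i7,i8 dual
#5 head=9: and i9 RAW r3
#6 head=10: xor i10 RAW r1
#7 head=11: and i11 RAW r7
#8 head=12: beq i12 tail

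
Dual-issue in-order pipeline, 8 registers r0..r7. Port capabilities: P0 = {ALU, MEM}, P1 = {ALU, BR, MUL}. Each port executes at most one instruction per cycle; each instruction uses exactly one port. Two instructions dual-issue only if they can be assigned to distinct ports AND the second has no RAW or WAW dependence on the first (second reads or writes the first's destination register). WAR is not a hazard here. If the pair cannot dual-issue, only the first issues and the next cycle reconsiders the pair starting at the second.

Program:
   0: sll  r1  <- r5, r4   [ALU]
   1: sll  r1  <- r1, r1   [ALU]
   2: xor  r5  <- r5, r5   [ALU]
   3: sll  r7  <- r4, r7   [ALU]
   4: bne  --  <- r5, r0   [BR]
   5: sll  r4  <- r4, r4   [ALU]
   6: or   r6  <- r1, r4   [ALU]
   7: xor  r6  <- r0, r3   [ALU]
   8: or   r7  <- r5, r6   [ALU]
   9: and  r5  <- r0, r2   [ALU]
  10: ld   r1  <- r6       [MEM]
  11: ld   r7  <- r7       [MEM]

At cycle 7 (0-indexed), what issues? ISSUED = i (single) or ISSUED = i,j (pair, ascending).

ISSUED = 10

c0: i0 sll  RAW+WAW r1
c1: i1/i2 sll/xor  dual
c2: i3/i4 sll/bne  dual
c3: i5 sll  RAW r4
c4: i6 or  WAW r6
c5: i7 xor  RAW r6
c6: i8/i9 or/and  dual
c7: i10 ld  no-port MEM/MEM
c8: i11 ld  tail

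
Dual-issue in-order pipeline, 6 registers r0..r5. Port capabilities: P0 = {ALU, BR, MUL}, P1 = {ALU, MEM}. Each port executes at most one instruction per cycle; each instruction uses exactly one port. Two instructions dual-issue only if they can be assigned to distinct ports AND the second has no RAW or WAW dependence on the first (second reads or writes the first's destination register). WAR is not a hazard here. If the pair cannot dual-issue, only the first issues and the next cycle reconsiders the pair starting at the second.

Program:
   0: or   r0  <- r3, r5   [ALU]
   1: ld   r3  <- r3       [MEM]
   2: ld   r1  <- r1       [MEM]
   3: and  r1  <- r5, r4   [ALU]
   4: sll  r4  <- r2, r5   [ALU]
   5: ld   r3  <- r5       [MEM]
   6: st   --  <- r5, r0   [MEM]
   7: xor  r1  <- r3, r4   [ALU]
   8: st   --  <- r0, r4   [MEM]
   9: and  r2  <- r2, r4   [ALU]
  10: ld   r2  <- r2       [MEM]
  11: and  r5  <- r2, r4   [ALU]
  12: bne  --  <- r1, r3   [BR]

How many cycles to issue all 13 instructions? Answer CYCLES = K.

  cy0 -> i0,i1 (or ld) dual
  cy1 -> i2 (ld) WAW r1
  cy2 -> i3,i4 (and sll) dual
  cy3 -> i5 (ld) no-port MEM/MEM
  cy4 -> i6,i7 (st xor) dual
  cy5 -> i8,i9 (st and) dual
  cy6 -> i10 (ld) RAW r2
  cy7 -> i11,i12 (and bne) dual

CYCLES = 8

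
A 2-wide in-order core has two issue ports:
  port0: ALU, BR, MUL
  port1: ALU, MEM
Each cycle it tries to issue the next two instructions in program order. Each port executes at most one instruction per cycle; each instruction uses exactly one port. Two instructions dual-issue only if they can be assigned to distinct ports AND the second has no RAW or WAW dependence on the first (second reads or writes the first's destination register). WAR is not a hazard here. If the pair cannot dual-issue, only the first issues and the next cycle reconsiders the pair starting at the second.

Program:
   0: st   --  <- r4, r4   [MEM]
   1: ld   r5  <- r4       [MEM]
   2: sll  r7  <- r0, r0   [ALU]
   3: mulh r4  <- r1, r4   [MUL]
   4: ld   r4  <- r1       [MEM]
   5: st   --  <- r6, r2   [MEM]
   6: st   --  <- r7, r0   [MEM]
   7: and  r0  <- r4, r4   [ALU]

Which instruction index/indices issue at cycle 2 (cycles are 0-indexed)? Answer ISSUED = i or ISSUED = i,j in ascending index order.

ISSUED = 3

t=0 i0:st ; no-port MEM/MEM
t=1 i1,i2:ld sll ; pair
t=2 i3:mulh ; WAW r4
t=3 i4:ld ; no-port MEM/MEM
t=4 i5:st ; no-port MEM/MEM
t=5 i6,i7:st and ; pair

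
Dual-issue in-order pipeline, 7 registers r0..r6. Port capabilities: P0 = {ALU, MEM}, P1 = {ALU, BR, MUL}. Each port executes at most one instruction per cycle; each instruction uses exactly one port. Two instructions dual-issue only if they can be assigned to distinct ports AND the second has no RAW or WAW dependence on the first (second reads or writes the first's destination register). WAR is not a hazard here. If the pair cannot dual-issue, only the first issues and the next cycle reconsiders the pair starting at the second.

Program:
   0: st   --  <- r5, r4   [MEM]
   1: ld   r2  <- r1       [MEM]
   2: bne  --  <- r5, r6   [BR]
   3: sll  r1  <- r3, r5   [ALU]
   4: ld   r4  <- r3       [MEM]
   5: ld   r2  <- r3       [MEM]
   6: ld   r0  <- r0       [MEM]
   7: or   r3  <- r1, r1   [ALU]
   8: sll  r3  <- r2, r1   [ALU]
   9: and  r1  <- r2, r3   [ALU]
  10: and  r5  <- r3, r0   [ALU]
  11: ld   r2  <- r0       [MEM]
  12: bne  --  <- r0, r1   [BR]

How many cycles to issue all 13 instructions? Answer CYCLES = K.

CYCLES = 8

[0] i0  st  -- no-port MEM/MEM
[1] i1&i2  ld/bne  -- 2-wide
[2] i3&i4  sll/ld  -- 2-wide
[3] i5  ld  -- no-port MEM/MEM
[4] i6&i7  ld/or  -- 2-wide
[5] i8  sll  -- RAW r3
[6] i9&i10  and/and  -- 2-wide
[7] i11&i12  ld/bne  -- 2-wide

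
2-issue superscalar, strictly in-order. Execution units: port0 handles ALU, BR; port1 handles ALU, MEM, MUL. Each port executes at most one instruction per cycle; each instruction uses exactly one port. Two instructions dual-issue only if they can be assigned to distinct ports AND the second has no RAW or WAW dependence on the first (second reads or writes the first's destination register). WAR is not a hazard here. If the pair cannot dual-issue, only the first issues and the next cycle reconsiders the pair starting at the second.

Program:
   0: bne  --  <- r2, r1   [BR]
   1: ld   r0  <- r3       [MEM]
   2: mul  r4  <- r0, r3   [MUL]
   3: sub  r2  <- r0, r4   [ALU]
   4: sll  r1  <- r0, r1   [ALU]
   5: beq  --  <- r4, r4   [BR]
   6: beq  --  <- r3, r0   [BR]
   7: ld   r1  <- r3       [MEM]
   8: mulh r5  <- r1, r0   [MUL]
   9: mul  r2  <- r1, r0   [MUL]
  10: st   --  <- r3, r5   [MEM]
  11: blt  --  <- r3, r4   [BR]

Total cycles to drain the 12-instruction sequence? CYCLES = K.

c0: i0+i1 bne.BR ld.MEM  pair
c1: i2 mul.MUL  RAW r4
c2: i3+i4 sub.ALU sll.ALU  pair
c3: i5 beq.BR  no-port BR/BR
c4: i6+i7 beq.BR ld.MEM  pair
c5: i8 mulh.MUL  no-port MUL/MUL
c6: i9 mul.MUL  no-port MUL/MEM
c7: i10+i11 st.MEM blt.BR  pair

CYCLES = 8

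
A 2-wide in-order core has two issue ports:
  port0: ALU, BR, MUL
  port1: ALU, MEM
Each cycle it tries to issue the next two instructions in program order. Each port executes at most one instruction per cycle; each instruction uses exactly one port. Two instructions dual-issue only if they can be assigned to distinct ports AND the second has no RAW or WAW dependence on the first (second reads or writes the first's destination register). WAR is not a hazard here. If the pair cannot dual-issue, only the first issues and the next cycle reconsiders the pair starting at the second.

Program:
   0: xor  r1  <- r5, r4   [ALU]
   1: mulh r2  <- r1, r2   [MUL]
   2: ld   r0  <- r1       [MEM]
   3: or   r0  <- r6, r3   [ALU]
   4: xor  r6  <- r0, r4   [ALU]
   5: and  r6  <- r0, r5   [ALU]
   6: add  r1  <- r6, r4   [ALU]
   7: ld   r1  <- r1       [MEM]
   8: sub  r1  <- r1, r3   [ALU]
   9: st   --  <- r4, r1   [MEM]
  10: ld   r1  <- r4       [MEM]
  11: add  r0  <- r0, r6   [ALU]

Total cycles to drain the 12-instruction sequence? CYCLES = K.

c0: i0 xor  RAW r1
c1: i1/i2 mulh;ld  pair
c2: i3 or  RAW r0
c3: i4 xor  WAW r6
c4: i5 and  RAW r6
c5: i6 add  RAW+WAW r1
c6: i7 ld  RAW+WAW r1
c7: i8 sub  RAW r1
c8: i9 st  no-port MEM/MEM
c9: i10/i11 ld;add  pair

CYCLES = 10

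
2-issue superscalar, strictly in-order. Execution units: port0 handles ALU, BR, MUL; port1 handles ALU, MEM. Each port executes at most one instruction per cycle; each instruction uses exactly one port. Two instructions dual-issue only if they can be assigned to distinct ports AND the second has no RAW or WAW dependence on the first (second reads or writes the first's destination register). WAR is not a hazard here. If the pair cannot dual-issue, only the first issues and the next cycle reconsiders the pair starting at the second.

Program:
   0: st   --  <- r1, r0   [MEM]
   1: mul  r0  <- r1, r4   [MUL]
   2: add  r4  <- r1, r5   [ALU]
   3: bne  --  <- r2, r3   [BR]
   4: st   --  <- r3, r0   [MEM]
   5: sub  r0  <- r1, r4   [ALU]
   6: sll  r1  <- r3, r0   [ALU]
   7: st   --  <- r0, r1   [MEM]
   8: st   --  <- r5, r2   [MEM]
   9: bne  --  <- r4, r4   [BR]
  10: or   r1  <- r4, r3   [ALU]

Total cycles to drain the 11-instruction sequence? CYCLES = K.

[0] i0/i1  st.MEM;mul.MUL  -- pair
[1] i2/i3  add.ALU;bne.BR  -- pair
[2] i4/i5  st.MEM;sub.ALU  -- pair
[3] i6  sll.ALU  -- RAW r1
[4] i7  st.MEM  -- no-port MEM/MEM
[5] i8/i9  st.MEM;bne.BR  -- pair
[6] i10  or.ALU  -- tail

CYCLES = 7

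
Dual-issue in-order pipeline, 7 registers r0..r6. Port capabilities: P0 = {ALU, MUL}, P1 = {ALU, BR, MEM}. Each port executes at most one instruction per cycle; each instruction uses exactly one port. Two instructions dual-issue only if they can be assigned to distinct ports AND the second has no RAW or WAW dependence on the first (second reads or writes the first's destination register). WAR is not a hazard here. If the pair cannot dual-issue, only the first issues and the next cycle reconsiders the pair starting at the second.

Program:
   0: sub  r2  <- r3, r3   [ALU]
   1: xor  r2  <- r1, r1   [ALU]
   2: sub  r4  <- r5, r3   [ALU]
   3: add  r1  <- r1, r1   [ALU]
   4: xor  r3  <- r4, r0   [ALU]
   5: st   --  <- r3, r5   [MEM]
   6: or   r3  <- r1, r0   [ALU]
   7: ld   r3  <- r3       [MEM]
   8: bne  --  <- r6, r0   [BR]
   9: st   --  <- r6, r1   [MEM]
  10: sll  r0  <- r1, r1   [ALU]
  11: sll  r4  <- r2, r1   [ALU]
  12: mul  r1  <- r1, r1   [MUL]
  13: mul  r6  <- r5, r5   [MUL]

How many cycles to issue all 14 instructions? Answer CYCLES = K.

#0 head=0: sub i0 WAW r2
#1 head=1: xor/sub i1&i2 pair
#2 head=3: add/xor i3&i4 pair
#3 head=5: st/or i5&i6 pair
#4 head=7: ld i7 no-port MEM/BR
#5 head=8: bne i8 no-port BR/MEM
#6 head=9: st/sll i9&i10 pair
#7 head=11: sll/mul i11&i12 pair
#8 head=13: mul i13 tail

CYCLES = 9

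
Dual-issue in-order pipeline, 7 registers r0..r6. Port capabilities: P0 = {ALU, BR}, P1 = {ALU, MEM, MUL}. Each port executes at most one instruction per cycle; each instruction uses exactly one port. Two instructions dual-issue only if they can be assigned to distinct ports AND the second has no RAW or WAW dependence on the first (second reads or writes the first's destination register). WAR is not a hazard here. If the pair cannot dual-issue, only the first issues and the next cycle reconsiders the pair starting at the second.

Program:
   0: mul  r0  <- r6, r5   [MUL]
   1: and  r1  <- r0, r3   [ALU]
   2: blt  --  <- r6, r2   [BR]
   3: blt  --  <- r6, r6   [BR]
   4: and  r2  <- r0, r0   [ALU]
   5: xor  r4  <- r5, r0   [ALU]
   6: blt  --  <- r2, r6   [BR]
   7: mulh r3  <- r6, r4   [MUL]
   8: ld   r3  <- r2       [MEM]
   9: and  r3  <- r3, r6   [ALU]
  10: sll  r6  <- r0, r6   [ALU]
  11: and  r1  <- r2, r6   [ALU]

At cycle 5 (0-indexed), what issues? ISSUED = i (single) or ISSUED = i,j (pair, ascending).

#0 head=0: mul.MUL i0 RAW r0
#1 head=1: and.ALU+blt.BR i1&i2 pair
#2 head=3: blt.BR+and.ALU i3&i4 pair
#3 head=5: xor.ALU+blt.BR i5&i6 pair
#4 head=7: mulh.MUL i7 no-port MUL/MEM
#5 head=8: ld.MEM i8 RAW+WAW r3
#6 head=9: and.ALU+sll.ALU i9&i10 pair
#7 head=11: and.ALU i11 tail

ISSUED = 8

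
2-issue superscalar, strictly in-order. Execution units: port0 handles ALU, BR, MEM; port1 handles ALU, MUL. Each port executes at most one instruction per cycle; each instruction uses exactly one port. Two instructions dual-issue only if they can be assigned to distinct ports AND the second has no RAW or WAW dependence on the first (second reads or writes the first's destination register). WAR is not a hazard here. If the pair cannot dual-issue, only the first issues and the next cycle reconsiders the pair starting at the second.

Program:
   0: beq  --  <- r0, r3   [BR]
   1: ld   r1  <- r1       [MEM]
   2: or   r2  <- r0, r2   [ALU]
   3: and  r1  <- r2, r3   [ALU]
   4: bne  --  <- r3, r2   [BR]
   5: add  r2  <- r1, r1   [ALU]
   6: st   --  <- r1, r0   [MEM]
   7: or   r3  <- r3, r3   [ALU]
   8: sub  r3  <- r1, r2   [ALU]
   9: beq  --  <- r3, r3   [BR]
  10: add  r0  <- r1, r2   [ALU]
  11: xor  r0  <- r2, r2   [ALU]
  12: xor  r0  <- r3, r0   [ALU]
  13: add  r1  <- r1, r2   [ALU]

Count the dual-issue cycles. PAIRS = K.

0. beq.BR @i0  | no-port BR/MEM
1. ld.MEM/or.ALU @i1,i2  | pair
2. and.ALU/bne.BR @i3,i4  | pair
3. add.ALU/st.MEM @i5,i6  | pair
4. or.ALU @i7  | WAW r3
5. sub.ALU @i8  | RAW r3
6. beq.BR/add.ALU @i9,i10  | pair
7. xor.ALU @i11  | RAW+WAW r0
8. xor.ALU/add.ALU @i12,i13  | pair

PAIRS = 5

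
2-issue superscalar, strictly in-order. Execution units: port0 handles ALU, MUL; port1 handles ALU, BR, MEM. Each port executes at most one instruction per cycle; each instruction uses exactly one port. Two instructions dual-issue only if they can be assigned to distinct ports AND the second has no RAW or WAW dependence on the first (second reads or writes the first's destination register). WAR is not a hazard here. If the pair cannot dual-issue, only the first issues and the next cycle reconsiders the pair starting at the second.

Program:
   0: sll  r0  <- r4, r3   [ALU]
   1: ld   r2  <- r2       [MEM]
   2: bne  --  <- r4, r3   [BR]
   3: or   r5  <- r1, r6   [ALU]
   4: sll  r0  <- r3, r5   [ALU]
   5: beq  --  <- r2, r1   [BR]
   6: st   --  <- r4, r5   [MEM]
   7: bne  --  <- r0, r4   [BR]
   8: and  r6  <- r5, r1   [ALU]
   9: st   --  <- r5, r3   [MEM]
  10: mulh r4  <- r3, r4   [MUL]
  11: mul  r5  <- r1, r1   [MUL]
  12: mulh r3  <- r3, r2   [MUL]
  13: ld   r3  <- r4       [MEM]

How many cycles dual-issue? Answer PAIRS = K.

0. sll.ALU ld.MEM @i0+i1  | pair
1. bne.BR or.ALU @i2+i3  | pair
2. sll.ALU beq.BR @i4+i5  | pair
3. st.MEM @i6  | no-port MEM/BR
4. bne.BR and.ALU @i7+i8  | pair
5. st.MEM mulh.MUL @i9+i10  | pair
6. mul.MUL @i11  | no-port MUL/MUL
7. mulh.MUL @i12  | WAW r3
8. ld.MEM @i13  | tail

PAIRS = 5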